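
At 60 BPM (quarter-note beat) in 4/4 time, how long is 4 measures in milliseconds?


Reasoning:
Quarter-note beat duration = 60000 / 60 ms
Beats per measure (4/4) = 4
One measure = 4 × 60000 / 60 = 240000 / 60 ms
4 measures = 4 × 240000 / 60 = 960000 / 60
= 16000.0 ms


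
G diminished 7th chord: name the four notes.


Step by step:
Diminished 7th chord = root + minor 3rd + diminished 5th + diminished 7th
Seventh chords stack in thirds, so the letter names are G-B-D-F
Root: G
Minor 3rd above G: Bb
Diminished 5th above G: Db
Diminished 7th above G: Fb
Chord = G Bb Db Fb


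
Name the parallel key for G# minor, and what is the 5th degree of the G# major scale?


Step by step:
Parallel keys share the same tonic but differ in mode
G# minor → parallel is G# major
G# major scale: G# A# B# C# D# E# F##
= G# major; 5th degree = D#


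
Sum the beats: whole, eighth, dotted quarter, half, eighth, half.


Working:
Beat values:
  whole = 4 beats
  eighth = 0.5 beats
  dotted quarter = 1.5 beats
  half = 2 beats
  eighth = 0.5 beats
  half = 2 beats
Sum = 4 + 0.5 + 1.5 + 2 + 0.5 + 2
= 10.5 beats


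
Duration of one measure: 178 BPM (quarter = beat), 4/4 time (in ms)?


Quarter-note beat duration = 60000 / 178 ms
Beats per measure (4/4) = 4
One measure = 4 × 60000 / 178 = 240000 / 178 ms
= 1348.3 ms


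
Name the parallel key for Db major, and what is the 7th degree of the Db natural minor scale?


Let's work it out.
Parallel keys share the same tonic but differ in mode
Db major → parallel is Db minor
Db natural minor scale: Db Eb Fb Gb Ab Bbb Cb
= Db minor; 7th degree = Cb


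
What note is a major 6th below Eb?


Reasoning:
A 6th spans 6 letter names, so from E we land on G
A major 6th = 9 semitones below Eb
Spell G at that pitch: Gb
= Gb


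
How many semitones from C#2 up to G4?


Absolute semitone position = octave×12 + chromatic position
C#2: 2×12 + 1 = 25
G4: 4×12 + 7 = 55
Difference = 55 - 25 = 30
= 30 semitones


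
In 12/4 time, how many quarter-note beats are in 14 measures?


Reasoning:
Time signature 12/4: the bottom number 4 means the quarter note gets one count
The top number 12 means 12 quarter-note beats per measure
Total = 12 × 14 measures
= 168 quarter-note beats


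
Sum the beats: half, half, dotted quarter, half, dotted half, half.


Working:
Beat values:
  half = 2 beats
  half = 2 beats
  dotted quarter = 1.5 beats
  half = 2 beats
  dotted half = 3 beats
  half = 2 beats
Sum = 2 + 2 + 1.5 + 2 + 3 + 2
= 12.5 beats


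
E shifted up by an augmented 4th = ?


augmented 4th: 4 letter names, 6 semitones
Letter: E + 3 → A
Pitch: E + 6 semitones, spelled as an A → A#
= A#


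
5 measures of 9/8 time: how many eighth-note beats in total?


Time signature 9/8: the bottom number 8 means the eighth note gets one count
The top number 9 means 9 eighth-note beats per measure
Total = 9 × 5 measures
= 45 eighth-note beats


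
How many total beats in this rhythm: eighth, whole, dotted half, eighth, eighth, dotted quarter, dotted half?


Step by step:
Beat values:
  eighth = 0.5 beats
  whole = 4 beats
  dotted half = 3 beats
  eighth = 0.5 beats
  eighth = 0.5 beats
  dotted quarter = 1.5 beats
  dotted half = 3 beats
Sum = 0.5 + 4 + 3 + 0.5 + 0.5 + 1.5 + 3
= 13 beats


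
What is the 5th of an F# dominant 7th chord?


Solution.
Dominant 7th chord = root + major 3rd + perfect 5th + minor 7th
Seventh chords stack in thirds, so the letter names are F-A-C-E
Root: F#
Major 3rd above F#: A#
Perfect 5th above F#: C#
Minor 7th above F#: E
The 5th = C#


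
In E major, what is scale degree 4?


Major scale pattern: W-W-H-W-W-W-H (2-2-1-2-2-2-1 semitones)
Starting from E:
  E + 2 semitones → F#
  F# + 2 semitones → G#
  G# + 1 semitone → A
  A + 2 semitones → B
  B + 2 semitones → C#
  C# + 2 semitones → D#
  D# + 1 semitone → E
Scale: E F# G# A B C# D#
Degree 4 = A


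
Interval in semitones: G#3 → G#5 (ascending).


Solution.
Absolute semitone position = octave×12 + chromatic position
G#3: 3×12 + 8 = 44
G#5: 5×12 + 8 = 68
Difference = 68 - 44 = 24
= 24 semitones


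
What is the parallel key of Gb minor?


Parallel keys share the same tonic but differ in mode
Gb minor → parallel is Gb major
= Gb major


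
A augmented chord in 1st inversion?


Let's work it out.
Root position: A C# E#
1st inversion: move root up an octave
Bass note: C#
Notes (bottom to top) = C# E# A


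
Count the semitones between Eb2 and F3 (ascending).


Step by step:
Absolute semitone position = octave×12 + chromatic position
Eb2: 2×12 + 3 = 27
F3: 3×12 + 5 = 41
Difference = 41 - 27 = 14
= 14 semitones


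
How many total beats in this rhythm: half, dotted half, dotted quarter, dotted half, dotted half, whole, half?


Beat values:
  half = 2 beats
  dotted half = 3 beats
  dotted quarter = 1.5 beats
  dotted half = 3 beats
  dotted half = 3 beats
  whole = 4 beats
  half = 2 beats
Sum = 2 + 3 + 1.5 + 3 + 3 + 4 + 2
= 18.5 beats


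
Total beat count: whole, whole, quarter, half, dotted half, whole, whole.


Let's work it out.
Beat values:
  whole = 4 beats
  whole = 4 beats
  quarter = 1 beat
  half = 2 beats
  dotted half = 3 beats
  whole = 4 beats
  whole = 4 beats
Sum = 4 + 4 + 1 + 2 + 3 + 4 + 4
= 22 beats


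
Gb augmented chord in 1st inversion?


Solution.
Root position: Gb Bb D
1st inversion: move root up an octave
Bass note: Bb
Notes (bottom to top) = Bb D Gb


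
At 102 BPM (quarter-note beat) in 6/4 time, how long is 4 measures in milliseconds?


Step by step:
Quarter-note beat duration = 60000 / 102 ms
Beats per measure (6/4) = 6
One measure = 6 × 60000 / 102 = 360000 / 102 ms
4 measures = 4 × 360000 / 102 = 1440000 / 102
= 14117.6 ms


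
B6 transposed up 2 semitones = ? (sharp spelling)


Working:
B6: chromatic position 11 in octave 6 → absolute = 6×12 + 11 = 83
Transpose up 2: 83 + 2 = 85
85 = 7×12 + 1 → C# in octave 7
Result = C#7


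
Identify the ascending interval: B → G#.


Let's work it out.
Letter names: B → G spans 6 letter names → a 6th
Semitones: B → G# = 9 half-steps
A 6th of 9 semitones is a major 6th
= major 6th


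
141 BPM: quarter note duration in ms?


One quarter-note beat = 60000 / BPM = 60000 / 141 ms
Duration = 60000 / 141
= 425.5 ms


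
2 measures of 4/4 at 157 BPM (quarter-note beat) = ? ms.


Let's work it out.
Quarter-note beat duration = 60000 / 157 ms
Beats per measure (4/4) = 4
One measure = 4 × 60000 / 157 = 240000 / 157 ms
2 measures = 2 × 240000 / 157 = 480000 / 157
= 3057.3 ms


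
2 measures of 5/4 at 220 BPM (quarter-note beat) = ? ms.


Reasoning:
Quarter-note beat duration = 60000 / 220 ms
Beats per measure (5/4) = 5
One measure = 5 × 60000 / 220 = 300000 / 220 ms
2 measures = 2 × 300000 / 220 = 600000 / 220
= 2727.3 ms


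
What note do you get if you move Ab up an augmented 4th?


Working:
augmented 4th: 4 letter names, 6 semitones
Letter: A + 3 → D
Pitch: Ab + 6 semitones, spelled as a D → D
= D


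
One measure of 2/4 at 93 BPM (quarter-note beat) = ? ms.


Solution.
Quarter-note beat duration = 60000 / 93 ms
Beats per measure (2/4) = 2
One measure = 2 × 60000 / 93 = 120000 / 93 ms
= 1290.3 ms


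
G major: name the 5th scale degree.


Step by step:
Major scale pattern: W-W-H-W-W-W-H (2-2-1-2-2-2-1 semitones)
Starting from G:
  G + 2 semitones → A
  A + 2 semitones → B
  B + 1 semitone → C
  C + 2 semitones → D
  D + 2 semitones → E
  E + 2 semitones → F#
  F# + 1 semitone → G
Scale: G A B C D E F#
Degree 5 = D


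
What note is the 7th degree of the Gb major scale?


Major scale pattern: W-W-H-W-W-W-H (2-2-1-2-2-2-1 semitones)
Starting from Gb:
  Gb + 2 semitones → Ab
  Ab + 2 semitones → Bb
  Bb + 1 semitone → Cb
  Cb + 2 semitones → Db
  Db + 2 semitones → Eb
  Eb + 2 semitones → F
  F + 1 semitone → Gb
Scale: Gb Ab Bb Cb Db Eb F
Degree 7 = F


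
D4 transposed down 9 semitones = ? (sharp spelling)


Working:
D4: chromatic position 2 in octave 4 → absolute = 4×12 + 2 = 50
Transpose down 9: 50 - 9 = 41
41 = 3×12 + 5 → F in octave 3
Result = F3


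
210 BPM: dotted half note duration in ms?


One quarter-note beat = 60000 / BPM = 60000 / 210 ms
Dotted half note = 3 × quarter note
Duration = 3 × 60000 / 210 = 180000 / 210
= 857.1 ms


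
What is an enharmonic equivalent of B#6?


Enharmonic notes sound the same pitch but are spelled with different letter names
B# and C name the same pitch class
Octave numbers change at C, so B#6 = C7
= C7


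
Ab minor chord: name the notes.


Let's work it out.
Minor triad = root + minor 3rd (3 semitones) + perfect 5th (7 semitones)
A triad on Ab stacks thirds, so the chord tones use letter names A-C-E
Root: Ab
Minor 3rd above Ab: Cb
Perfect 5th above Ab: Eb
Chord = Ab Cb Eb


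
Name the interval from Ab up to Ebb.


Solution.
Letter names: A → E spans 5 letter names → a 5th
Semitones: Ab → Ebb = 6 half-steps
A 5th of 6 semitones is a diminished 5th
= diminished 5th


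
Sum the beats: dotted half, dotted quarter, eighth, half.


Let's work it out.
Beat values:
  dotted half = 3 beats
  dotted quarter = 1.5 beats
  eighth = 0.5 beats
  half = 2 beats
Sum = 3 + 1.5 + 0.5 + 2
= 7 beats


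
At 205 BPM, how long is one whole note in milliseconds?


One quarter-note beat = 60000 / BPM = 60000 / 205 ms
Whole note = 4 × quarter note
Duration = 4 × 60000 / 205 = 240000 / 205
= 1170.7 ms


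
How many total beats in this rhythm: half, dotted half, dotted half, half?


Working:
Beat values:
  half = 2 beats
  dotted half = 3 beats
  dotted half = 3 beats
  half = 2 beats
Sum = 2 + 3 + 3 + 2
= 10 beats


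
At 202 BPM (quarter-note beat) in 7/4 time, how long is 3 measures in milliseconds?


Let's work it out.
Quarter-note beat duration = 60000 / 202 ms
Beats per measure (7/4) = 7
One measure = 7 × 60000 / 202 = 420000 / 202 ms
3 measures = 3 × 420000 / 202 = 1260000 / 202
= 6237.6 ms


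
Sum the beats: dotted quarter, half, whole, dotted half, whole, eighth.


Reasoning:
Beat values:
  dotted quarter = 1.5 beats
  half = 2 beats
  whole = 4 beats
  dotted half = 3 beats
  whole = 4 beats
  eighth = 0.5 beats
Sum = 1.5 + 2 + 4 + 3 + 4 + 0.5
= 15 beats


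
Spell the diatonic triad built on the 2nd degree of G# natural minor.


Let's work it out.
G# natural minor scale: G# A# B C# D# E F#
Diatonic triad on degree 2 stacks scale notes 2, 4, 6: A# C# E
A#→C# = 3 semitones; A#→E = 6 semitones → diminished triad
= A# C# E (diminished)


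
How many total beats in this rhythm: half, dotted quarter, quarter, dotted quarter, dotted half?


Solution.
Beat values:
  half = 2 beats
  dotted quarter = 1.5 beats
  quarter = 1 beat
  dotted quarter = 1.5 beats
  dotted half = 3 beats
Sum = 2 + 1.5 + 1 + 1.5 + 3
= 9 beats


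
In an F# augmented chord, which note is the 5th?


Working:
Augmented triad = root + major 3rd (4 semitones) + augmented 5th (8 semitones)
A triad on F# stacks thirds, so the chord tones use letter names F-A-C
Root: F#
Major 3rd above F#: A#
Augmented 5th above F#: C##
The 5th = C##


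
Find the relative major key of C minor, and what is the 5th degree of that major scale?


Let's work it out.
The relative major shares the key signature and is a minor 3rd above the minor tonic
A minor 3rd above C is Eb
→ relative major of C minor is Eb major
Eb major scale: Eb F G Ab Bb C D
= Eb major; 5th degree = Bb


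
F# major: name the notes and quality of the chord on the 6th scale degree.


F# major scale: F# G# A# B C# D# E#
Diatonic triad on degree 6 stacks scale notes 6, 1, 3: D# F# A#
D#→F# = 3 semitones; D#→A# = 7 semitones → minor triad
= D# F# A# (minor)


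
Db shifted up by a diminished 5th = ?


Working:
diminished 5th: 5 letter names, 6 semitones
Letter: D + 4 → A
Pitch: Db + 6 semitones, spelled as an A → Abb
= Abb


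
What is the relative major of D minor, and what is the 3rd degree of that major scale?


Step by step:
The relative major shares the key signature and is a minor 3rd above the minor tonic
A minor 3rd above D is F
→ relative major of D minor is F major
F major scale: F G A Bb C D E
= F major; 3rd degree = A


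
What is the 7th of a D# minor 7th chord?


Reasoning:
Minor 7th chord = root + minor 3rd + perfect 5th + minor 7th
Seventh chords stack in thirds, so the letter names are D-F-A-C
Root: D#
Minor 3rd above D#: F#
Perfect 5th above D#: A#
Minor 7th above D#: C#
The 7th = C#


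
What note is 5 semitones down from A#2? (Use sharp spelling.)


Step by step:
A#2: chromatic position 10 in octave 2 → absolute = 2×12 + 10 = 34
Transpose down 5: 34 - 5 = 29
29 = 2×12 + 5 → F in octave 2
Result = F2


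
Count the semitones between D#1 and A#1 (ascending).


Working:
Absolute semitone position = octave×12 + chromatic position
D#1: 1×12 + 3 = 15
A#1: 1×12 + 10 = 22
Difference = 22 - 15 = 7
= 7 semitones


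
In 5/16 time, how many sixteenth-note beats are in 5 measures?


Working:
Time signature 5/16: the bottom number 16 means the sixteenth note gets one count
The top number 5 means 5 sixteenth-note beats per measure
Total = 5 × 5 measures
= 25 sixteenth-note beats


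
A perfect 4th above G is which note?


Solution.
A 4th spans 4 letter names, so from G we land on C
A perfect 4th = 5 semitones above G
Spell C at that pitch: C
= C


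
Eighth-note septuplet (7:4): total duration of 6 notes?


Solution.
Septuplet: 7 notes occupy the space of 4 eighth notes
Space = 4 × 1/2 = 2 beats
Each septuplet note = 2 / 7 = 2/7 beats
6 notes = 6 × 2/7 = 12/7
= 12/7 beats


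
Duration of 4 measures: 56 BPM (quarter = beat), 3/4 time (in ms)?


Working:
Quarter-note beat duration = 60000 / 56 ms
Beats per measure (3/4) = 3
One measure = 3 × 60000 / 56 = 180000 / 56 ms
4 measures = 4 × 180000 / 56 = 720000 / 56
= 12857.1 ms


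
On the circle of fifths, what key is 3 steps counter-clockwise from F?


Each counter-clockwise step moves down a perfect 5th (= up a perfect 4th)
From F: F → Bb → Eb → Ab
= Ab


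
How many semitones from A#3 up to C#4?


Let's work it out.
Absolute semitone position = octave×12 + chromatic position
A#3: 3×12 + 10 = 46
C#4: 4×12 + 1 = 49
Difference = 49 - 46 = 3
= 3 semitones


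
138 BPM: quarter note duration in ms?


Let's work it out.
One quarter-note beat = 60000 / BPM = 60000 / 138 ms
Duration = 60000 / 138
= 434.8 ms


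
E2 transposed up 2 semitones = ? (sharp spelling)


E2: chromatic position 4 in octave 2 → absolute = 2×12 + 4 = 28
Transpose up 2: 28 + 2 = 30
30 = 2×12 + 6 → F# in octave 2
Result = F#2


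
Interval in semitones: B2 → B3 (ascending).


Let's work it out.
Absolute semitone position = octave×12 + chromatic position
B2: 2×12 + 11 = 35
B3: 3×12 + 11 = 47
Difference = 47 - 35 = 12
= 12 semitones


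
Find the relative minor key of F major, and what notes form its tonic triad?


Let's work it out.
The relative minor shares the major's key signature and starts on its 6th degree
6th degree = a major 6th above the tonic; a major 6th above F is D
→ relative minor of F major is D minor
Tonic triad of D minor = root + minor 3rd + perfect 5th = D F A
= D minor; triad = D F A


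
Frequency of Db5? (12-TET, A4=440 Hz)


f = 440 × 2^(n/12) where n = semitones from A4
Db5: 4 semitones from A4
f = 440 × 2^(4/12)
f = 554.37 Hz


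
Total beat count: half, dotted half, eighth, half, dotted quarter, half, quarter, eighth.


Working:
Beat values:
  half = 2 beats
  dotted half = 3 beats
  eighth = 0.5 beats
  half = 2 beats
  dotted quarter = 1.5 beats
  half = 2 beats
  quarter = 1 beat
  eighth = 0.5 beats
Sum = 2 + 3 + 0.5 + 2 + 1.5 + 2 + 1 + 0.5
= 12.5 beats


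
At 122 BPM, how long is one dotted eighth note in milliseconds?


Reasoning:
One quarter-note beat = 60000 / BPM = 60000 / 122 ms
Dotted eighth note = 3/4 × quarter note
Duration = 3/4 × 60000 / 122 = 45000 / 122
= 368.9 ms


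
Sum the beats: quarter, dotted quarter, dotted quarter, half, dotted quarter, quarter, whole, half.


Step by step:
Beat values:
  quarter = 1 beat
  dotted quarter = 1.5 beats
  dotted quarter = 1.5 beats
  half = 2 beats
  dotted quarter = 1.5 beats
  quarter = 1 beat
  whole = 4 beats
  half = 2 beats
Sum = 1 + 1.5 + 1.5 + 2 + 1.5 + 1 + 4 + 2
= 14.5 beats


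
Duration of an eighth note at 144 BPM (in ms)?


One quarter-note beat = 60000 / BPM = 60000 / 144 ms
Eighth note = 1/2 × quarter note
Duration = 1/2 × 60000 / 144 = 30000 / 144
= 208.3 ms


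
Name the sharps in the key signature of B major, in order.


Sharp major keys follow the circle of fifths: C(0), G(1), D(2), A(3), E(4), B(5), F#(6), C#(7)
B major has 5 sharps
Order of sharps: F# C# G# D# A# E# B# → first 5: F#, C#, G#, D#, A#
= F#, C#, G#, D#, A#


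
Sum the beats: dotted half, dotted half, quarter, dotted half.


Step by step:
Beat values:
  dotted half = 3 beats
  dotted half = 3 beats
  quarter = 1 beat
  dotted half = 3 beats
Sum = 3 + 3 + 1 + 3
= 10 beats


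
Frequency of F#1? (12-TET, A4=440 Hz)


Reasoning:
f = 440 × 2^(n/12) where n = semitones from A4
F#1: -39 semitones from A4
f = 440 × 2^(-39/12)
f = 46.25 Hz


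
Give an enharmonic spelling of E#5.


Let's work it out.
Enharmonic notes sound the same pitch but are spelled with different letter names
E# and F name the same pitch class
= F5


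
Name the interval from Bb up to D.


Step by step:
Letter names: B → D spans 3 letter names → a 3rd
Semitones: Bb → D = 4 half-steps
A 3rd of 4 semitones is a major 3rd
= major 3rd


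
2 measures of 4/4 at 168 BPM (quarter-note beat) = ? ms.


Step by step:
Quarter-note beat duration = 60000 / 168 ms
Beats per measure (4/4) = 4
One measure = 4 × 60000 / 168 = 240000 / 168 ms
2 measures = 2 × 240000 / 168 = 480000 / 168
= 2857.1 ms


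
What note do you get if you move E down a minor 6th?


minor 6th: 6 letter names, 8 semitones
Letter: E - 5 → G
Pitch: E - 8 semitones, spelled as a G → G#
= G#


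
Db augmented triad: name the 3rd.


Augmented triad = root + major 3rd (4 semitones) + augmented 5th (8 semitones)
A triad on Db stacks thirds, so the chord tones use letter names D-F-A
Root: Db
Major 3rd above Db: F
Augmented 5th above Db: A
The 3rd = F


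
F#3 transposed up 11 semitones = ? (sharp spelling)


Step by step:
F#3: chromatic position 6 in octave 3 → absolute = 3×12 + 6 = 42
Transpose up 11: 42 + 11 = 53
53 = 4×12 + 5 → F in octave 4
Result = F4


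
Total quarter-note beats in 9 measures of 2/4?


Time signature 2/4: the bottom number 4 means the quarter note gets one count
The top number 2 means 2 quarter-note beats per measure
Total = 2 × 9 measures
= 18 quarter-note beats


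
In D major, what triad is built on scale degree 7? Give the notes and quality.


Working:
D major scale: D E F# G A B C#
Diatonic triad on degree 7 stacks scale notes 7, 2, 4: C# E G
C#→E = 3 semitones; C#→G = 6 semitones → diminished triad
= C# E G (diminished)


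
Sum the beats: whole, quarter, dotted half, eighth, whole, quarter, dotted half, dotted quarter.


Beat values:
  whole = 4 beats
  quarter = 1 beat
  dotted half = 3 beats
  eighth = 0.5 beats
  whole = 4 beats
  quarter = 1 beat
  dotted half = 3 beats
  dotted quarter = 1.5 beats
Sum = 4 + 1 + 3 + 0.5 + 4 + 1 + 3 + 1.5
= 18 beats


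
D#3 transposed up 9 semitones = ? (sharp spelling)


Step by step:
D#3: chromatic position 3 in octave 3 → absolute = 3×12 + 3 = 39
Transpose up 9: 39 + 9 = 48
48 = 4×12 + 0 → C in octave 4
Result = C4


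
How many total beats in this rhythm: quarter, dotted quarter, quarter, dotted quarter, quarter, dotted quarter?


Beat values:
  quarter = 1 beat
  dotted quarter = 1.5 beats
  quarter = 1 beat
  dotted quarter = 1.5 beats
  quarter = 1 beat
  dotted quarter = 1.5 beats
Sum = 1 + 1.5 + 1 + 1.5 + 1 + 1.5
= 7.5 beats


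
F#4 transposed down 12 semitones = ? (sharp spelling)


Reasoning:
F#4: chromatic position 6 in octave 4 → absolute = 4×12 + 6 = 54
Transpose down 12: 54 - 12 = 42
42 = 3×12 + 6 → F# in octave 3
Result = F#3


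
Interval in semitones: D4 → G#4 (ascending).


Absolute semitone position = octave×12 + chromatic position
D4: 4×12 + 2 = 50
G#4: 4×12 + 8 = 56
Difference = 56 - 50 = 6
= 6 semitones


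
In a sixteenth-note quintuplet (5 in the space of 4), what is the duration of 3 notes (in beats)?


Step by step:
Quintuplet: 5 notes occupy the space of 4 sixteenth notes
Space = 4 × 1/4 = 1 beat
Each quintuplet note = 1 / 5 = 1/5 beats
3 notes = 3 × 1/5 = 3/5
= 3/5 beats


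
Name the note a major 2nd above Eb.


Step by step:
A 2nd spans 2 letter names, so from E we land on F
A major 2nd = 2 semitones above Eb
Spell F at that pitch: F
= F


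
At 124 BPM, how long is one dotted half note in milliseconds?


Let's work it out.
One quarter-note beat = 60000 / BPM = 60000 / 124 ms
Dotted half note = 3 × quarter note
Duration = 3 × 60000 / 124 = 180000 / 124
= 1451.6 ms


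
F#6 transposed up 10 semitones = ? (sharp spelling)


Reasoning:
F#6: chromatic position 6 in octave 6 → absolute = 6×12 + 6 = 78
Transpose up 10: 78 + 10 = 88
88 = 7×12 + 4 → E in octave 7
Result = E7


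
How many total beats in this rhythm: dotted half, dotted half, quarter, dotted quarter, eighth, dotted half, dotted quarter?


Let's work it out.
Beat values:
  dotted half = 3 beats
  dotted half = 3 beats
  quarter = 1 beat
  dotted quarter = 1.5 beats
  eighth = 0.5 beats
  dotted half = 3 beats
  dotted quarter = 1.5 beats
Sum = 3 + 3 + 1 + 1.5 + 0.5 + 3 + 1.5
= 13.5 beats


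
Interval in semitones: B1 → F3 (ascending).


Absolute semitone position = octave×12 + chromatic position
B1: 1×12 + 11 = 23
F3: 3×12 + 5 = 41
Difference = 41 - 23 = 18
= 18 semitones


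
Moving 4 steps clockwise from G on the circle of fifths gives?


Solution.
Each clockwise step on the circle of fifths moves up a perfect 5th
From G: G → D → A → E → B
= B


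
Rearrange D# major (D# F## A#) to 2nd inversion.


Step by step:
Root position: D# F## A#
2nd inversion: move root and 3rd up an octave
Bass note: A#
Notes (bottom to top) = A# D# F##


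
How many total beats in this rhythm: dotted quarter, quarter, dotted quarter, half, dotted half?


Beat values:
  dotted quarter = 1.5 beats
  quarter = 1 beat
  dotted quarter = 1.5 beats
  half = 2 beats
  dotted half = 3 beats
Sum = 1.5 + 1 + 1.5 + 2 + 3
= 9 beats


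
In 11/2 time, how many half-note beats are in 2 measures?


Solution.
Time signature 11/2: the bottom number 2 means the half note gets one count
The top number 11 means 11 half-note beats per measure
Total = 11 × 2 measures
= 22 half-note beats


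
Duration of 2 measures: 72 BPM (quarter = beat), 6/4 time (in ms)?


Let's work it out.
Quarter-note beat duration = 60000 / 72 ms
Beats per measure (6/4) = 6
One measure = 6 × 60000 / 72 = 360000 / 72 ms
2 measures = 2 × 360000 / 72 = 720000 / 72
= 10000.0 ms


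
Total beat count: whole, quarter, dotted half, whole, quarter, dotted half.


Beat values:
  whole = 4 beats
  quarter = 1 beat
  dotted half = 3 beats
  whole = 4 beats
  quarter = 1 beat
  dotted half = 3 beats
Sum = 4 + 1 + 3 + 4 + 1 + 3
= 16 beats


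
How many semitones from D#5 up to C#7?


Absolute semitone position = octave×12 + chromatic position
D#5: 5×12 + 3 = 63
C#7: 7×12 + 1 = 85
Difference = 85 - 63 = 22
= 22 semitones


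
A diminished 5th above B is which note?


Reasoning:
A 5th spans 5 letter names, so from B we land on F
A diminished 5th = 6 semitones above B
Spell F at that pitch: F
= F


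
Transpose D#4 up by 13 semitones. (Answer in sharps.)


D#4: chromatic position 3 in octave 4 → absolute = 4×12 + 3 = 51
Transpose up 13: 51 + 13 = 64
64 = 5×12 + 4 → E in octave 5
Result = E5


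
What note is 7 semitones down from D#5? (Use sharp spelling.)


Working:
D#5: chromatic position 3 in octave 5 → absolute = 5×12 + 3 = 63
Transpose down 7: 63 - 7 = 56
56 = 4×12 + 8 → G# in octave 4
Result = G#4


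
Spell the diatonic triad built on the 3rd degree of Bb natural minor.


Step by step:
Bb natural minor scale: Bb C Db Eb F Gb Ab
Diatonic triad on degree 3 stacks scale notes 3, 5, 7: Db F Ab
Db→F = 4 semitones; Db→Ab = 7 semitones → major triad
= Db F Ab (major)


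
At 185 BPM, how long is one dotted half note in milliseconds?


Solution.
One quarter-note beat = 60000 / BPM = 60000 / 185 ms
Dotted half note = 3 × quarter note
Duration = 3 × 60000 / 185 = 180000 / 185
= 973.0 ms


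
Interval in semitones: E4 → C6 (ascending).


Step by step:
Absolute semitone position = octave×12 + chromatic position
E4: 4×12 + 4 = 52
C6: 6×12 + 0 = 72
Difference = 72 - 52 = 20
= 20 semitones


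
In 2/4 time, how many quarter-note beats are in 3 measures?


Reasoning:
Time signature 2/4: the bottom number 4 means the quarter note gets one count
The top number 2 means 2 quarter-note beats per measure
Total = 2 × 3 measures
= 6 quarter-note beats


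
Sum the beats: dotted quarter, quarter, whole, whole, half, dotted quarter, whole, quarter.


Solution.
Beat values:
  dotted quarter = 1.5 beats
  quarter = 1 beat
  whole = 4 beats
  whole = 4 beats
  half = 2 beats
  dotted quarter = 1.5 beats
  whole = 4 beats
  quarter = 1 beat
Sum = 1.5 + 1 + 4 + 4 + 2 + 1.5 + 4 + 1
= 19 beats


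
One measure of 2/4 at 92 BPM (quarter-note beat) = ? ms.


Step by step:
Quarter-note beat duration = 60000 / 92 ms
Beats per measure (2/4) = 2
One measure = 2 × 60000 / 92 = 120000 / 92 ms
= 1304.3 ms


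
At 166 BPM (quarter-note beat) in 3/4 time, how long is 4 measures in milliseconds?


Solution.
Quarter-note beat duration = 60000 / 166 ms
Beats per measure (3/4) = 3
One measure = 3 × 60000 / 166 = 180000 / 166 ms
4 measures = 4 × 180000 / 166 = 720000 / 166
= 4337.3 ms


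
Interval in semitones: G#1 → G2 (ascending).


Let's work it out.
Absolute semitone position = octave×12 + chromatic position
G#1: 1×12 + 8 = 20
G2: 2×12 + 7 = 31
Difference = 31 - 20 = 11
= 11 semitones


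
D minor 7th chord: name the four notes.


Let's work it out.
Minor 7th chord = root + minor 3rd + perfect 5th + minor 7th
Seventh chords stack in thirds, so the letter names are D-F-A-C
Root: D
Minor 3rd above D: F
Perfect 5th above D: A
Minor 7th above D: C
Chord = D F A C


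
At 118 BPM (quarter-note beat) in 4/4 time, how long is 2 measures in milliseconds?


Quarter-note beat duration = 60000 / 118 ms
Beats per measure (4/4) = 4
One measure = 4 × 60000 / 118 = 240000 / 118 ms
2 measures = 2 × 240000 / 118 = 480000 / 118
= 4067.8 ms


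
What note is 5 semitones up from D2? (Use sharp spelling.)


Reasoning:
D2: chromatic position 2 in octave 2 → absolute = 2×12 + 2 = 26
Transpose up 5: 26 + 5 = 31
31 = 2×12 + 7 → G in octave 2
Result = G2


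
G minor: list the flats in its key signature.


Flat minor keys: A(0), D(1), G(2), C(3), F(4), Bb(5), Eb(6), Ab(7)
G minor has 2 flats
Order of flats: Bb Eb Ab Db Gb Cb Fb → first 2: Bb, Eb
= Bb, Eb


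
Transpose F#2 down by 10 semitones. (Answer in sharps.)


Reasoning:
F#2: chromatic position 6 in octave 2 → absolute = 2×12 + 6 = 30
Transpose down 10: 30 - 10 = 20
20 = 1×12 + 8 → G# in octave 1
Result = G#1


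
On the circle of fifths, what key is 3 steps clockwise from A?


Each clockwise step on the circle of fifths moves up a perfect 5th
From A: A → E → B → F#/Gb
= F#/Gb


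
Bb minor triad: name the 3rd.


Reasoning:
Minor triad = root + minor 3rd (3 semitones) + perfect 5th (7 semitones)
A triad on Bb stacks thirds, so the chord tones use letter names B-D-F
Root: Bb
Minor 3rd above Bb: Db
Perfect 5th above Bb: F
The 3rd = Db


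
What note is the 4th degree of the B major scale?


Working:
Major scale pattern: W-W-H-W-W-W-H (2-2-1-2-2-2-1 semitones)
Starting from B:
  B + 2 semitones → C#
  C# + 2 semitones → D#
  D# + 1 semitone → E
  E + 2 semitones → F#
  F# + 2 semitones → G#
  G# + 2 semitones → A#
  A# + 1 semitone → B
Scale: B C# D# E F# G# A#
Degree 4 = E


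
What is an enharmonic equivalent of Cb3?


Reasoning:
Enharmonic notes sound the same pitch but are spelled with different letter names
Cb and B name the same pitch class
Octave numbers change at C, so Cb3 = B2
= B2


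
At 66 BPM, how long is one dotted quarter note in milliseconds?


One quarter-note beat = 60000 / BPM = 60000 / 66 ms
Dotted quarter note = 3/2 × quarter note
Duration = 3/2 × 60000 / 66 = 90000 / 66
= 1363.6 ms


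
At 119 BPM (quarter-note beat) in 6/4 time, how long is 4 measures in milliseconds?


Solution.
Quarter-note beat duration = 60000 / 119 ms
Beats per measure (6/4) = 6
One measure = 6 × 60000 / 119 = 360000 / 119 ms
4 measures = 4 × 360000 / 119 = 1440000 / 119
= 12100.8 ms


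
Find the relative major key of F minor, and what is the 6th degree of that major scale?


The relative major shares the key signature and is a minor 3rd above the minor tonic
A minor 3rd above F is Ab
→ relative major of F minor is Ab major
Ab major scale: Ab Bb C Db Eb F G
= Ab major; 6th degree = F


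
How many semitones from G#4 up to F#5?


Absolute semitone position = octave×12 + chromatic position
G#4: 4×12 + 8 = 56
F#5: 5×12 + 6 = 66
Difference = 66 - 56 = 10
= 10 semitones


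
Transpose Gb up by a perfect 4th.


Step by step:
perfect 4th: 4 letter names, 5 semitones
Letter: G + 3 → C
Pitch: Gb + 5 semitones, spelled as a C → Cb
= Cb


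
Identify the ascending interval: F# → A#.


Letter names: F → A spans 3 letter names → a 3rd
Semitones: F# → A# = 4 half-steps
A 3rd of 4 semitones is a major 3rd
= major 3rd


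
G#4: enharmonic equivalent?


Working:
Enharmonic notes sound the same pitch but are spelled with different letter names
G# and Ab name the same pitch class
= Ab4


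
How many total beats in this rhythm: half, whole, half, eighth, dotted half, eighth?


Reasoning:
Beat values:
  half = 2 beats
  whole = 4 beats
  half = 2 beats
  eighth = 0.5 beats
  dotted half = 3 beats
  eighth = 0.5 beats
Sum = 2 + 4 + 2 + 0.5 + 3 + 0.5
= 12 beats


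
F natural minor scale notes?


Natural minor scale pattern: W-H-W-W-H-W-W (2-1-2-2-1-2-2 semitones)
Starting from F:
  F + 2 semitones → G
  G + 1 semitone → Ab
  Ab + 2 semitones → Bb
  Bb + 2 semitones → C
  C + 1 semitone → Db
  Db + 2 semitones → Eb
  Eb + 2 semitones → F
Scale = F G Ab Bb C Db Eb


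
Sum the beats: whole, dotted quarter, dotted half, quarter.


Step by step:
Beat values:
  whole = 4 beats
  dotted quarter = 1.5 beats
  dotted half = 3 beats
  quarter = 1 beat
Sum = 4 + 1.5 + 3 + 1
= 9.5 beats


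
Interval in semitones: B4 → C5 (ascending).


Step by step:
Absolute semitone position = octave×12 + chromatic position
B4: 4×12 + 11 = 59
C5: 5×12 + 0 = 60
Difference = 60 - 59 = 1
= 1 semitone


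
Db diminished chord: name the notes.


Let's work it out.
Diminished triad = root + minor 3rd (3 semitones) + diminished 5th (6 semitones)
A triad on Db stacks thirds, so the chord tones use letter names D-F-A
Root: Db
Minor 3rd above Db: Fb
Diminished 5th above Db: Abb
Chord = Db Fb Abb


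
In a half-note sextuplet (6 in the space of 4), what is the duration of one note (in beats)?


Solution.
Sextuplet: 6 notes occupy the space of 4 half notes
Space = 4 × 2 = 8 beats
Each sextuplet note = 8 / 6 = 4/3 beats
= 4/3 beats


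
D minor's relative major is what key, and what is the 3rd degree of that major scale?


Step by step:
The relative major shares the key signature and is a minor 3rd above the minor tonic
A minor 3rd above D is F
→ relative major of D minor is F major
F major scale: F G A Bb C D E
= F major; 3rd degree = A


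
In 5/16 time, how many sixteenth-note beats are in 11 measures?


Step by step:
Time signature 5/16: the bottom number 16 means the sixteenth note gets one count
The top number 5 means 5 sixteenth-note beats per measure
Total = 5 × 11 measures
= 55 sixteenth-note beats


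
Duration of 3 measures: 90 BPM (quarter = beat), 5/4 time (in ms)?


Working:
Quarter-note beat duration = 60000 / 90 ms
Beats per measure (5/4) = 5
One measure = 5 × 60000 / 90 = 300000 / 90 ms
3 measures = 3 × 300000 / 90 = 900000 / 90
= 10000.0 ms


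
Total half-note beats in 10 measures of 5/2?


Time signature 5/2: the bottom number 2 means the half note gets one count
The top number 5 means 5 half-note beats per measure
Total = 5 × 10 measures
= 50 half-note beats


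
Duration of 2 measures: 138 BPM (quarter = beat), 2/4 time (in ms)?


Quarter-note beat duration = 60000 / 138 ms
Beats per measure (2/4) = 2
One measure = 2 × 60000 / 138 = 120000 / 138 ms
2 measures = 2 × 120000 / 138 = 240000 / 138
= 1739.1 ms


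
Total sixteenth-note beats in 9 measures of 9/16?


Solution.
Time signature 9/16: the bottom number 16 means the sixteenth note gets one count
The top number 9 means 9 sixteenth-note beats per measure
Total = 9 × 9 measures
= 81 sixteenth-note beats


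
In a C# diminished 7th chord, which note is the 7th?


Let's work it out.
Diminished 7th chord = root + minor 3rd + diminished 5th + diminished 7th
Seventh chords stack in thirds, so the letter names are C-E-G-B
Root: C#
Minor 3rd above C#: E
Diminished 5th above C#: G
Diminished 7th above C#: Bb
The 7th = Bb


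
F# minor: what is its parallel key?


Solution.
Parallel keys share the same tonic but differ in mode
F# minor → parallel is F# major
= F# major


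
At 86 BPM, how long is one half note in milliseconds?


Working:
One quarter-note beat = 60000 / BPM = 60000 / 86 ms
Half note = 2 × quarter note
Duration = 2 × 60000 / 86 = 120000 / 86
= 1395.3 ms


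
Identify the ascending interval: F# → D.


Solution.
Letter names: F → D spans 6 letter names → a 6th
Semitones: F# → D = 8 half-steps
A 6th of 8 semitones is a minor 6th
= minor 6th


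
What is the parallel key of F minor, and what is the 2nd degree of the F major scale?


Working:
Parallel keys share the same tonic but differ in mode
F minor → parallel is F major
F major scale: F G A Bb C D E
= F major; 2nd degree = G


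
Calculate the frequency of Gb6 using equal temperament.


f = 440 × 2^(n/12) where n = semitones from A4
Gb6: 21 semitones from A4
f = 440 × 2^(21/12)
f = 1479.98 Hz


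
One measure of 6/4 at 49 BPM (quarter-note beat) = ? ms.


Solution.
Quarter-note beat duration = 60000 / 49 ms
Beats per measure (6/4) = 6
One measure = 6 × 60000 / 49 = 360000 / 49 ms
= 7346.9 ms


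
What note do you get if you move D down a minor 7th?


Reasoning:
minor 7th: 7 letter names, 10 semitones
Letter: D - 6 → E
Pitch: D - 10 semitones, spelled as an E → E
= E


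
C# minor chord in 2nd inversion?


Step by step:
Root position: C# E G#
2nd inversion: move root and 3rd up an octave
Bass note: G#
Notes (bottom to top) = G# C# E


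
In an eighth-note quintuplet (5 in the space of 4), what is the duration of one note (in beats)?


Solution.
Quintuplet: 5 notes occupy the space of 4 eighth notes
Space = 4 × 1/2 = 2 beats
Each quintuplet note = 2 / 5 = 2/5 beats
= 2/5 beats


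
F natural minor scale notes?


Natural minor scale pattern: W-H-W-W-H-W-W (2-1-2-2-1-2-2 semitones)
Starting from F:
  F + 2 semitones → G
  G + 1 semitone → Ab
  Ab + 2 semitones → Bb
  Bb + 2 semitones → C
  C + 1 semitone → Db
  Db + 2 semitones → Eb
  Eb + 2 semitones → F
Scale = F G Ab Bb C Db Eb


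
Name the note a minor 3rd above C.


Solution.
A 3rd spans 3 letter names, so from C we land on E
A minor 3rd = 3 semitones above C
Spell E at that pitch: Eb
= Eb


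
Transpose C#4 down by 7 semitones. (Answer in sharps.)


Solution.
C#4: chromatic position 1 in octave 4 → absolute = 4×12 + 1 = 49
Transpose down 7: 49 - 7 = 42
42 = 3×12 + 6 → F# in octave 3
Result = F#3


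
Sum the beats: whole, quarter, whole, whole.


Reasoning:
Beat values:
  whole = 4 beats
  quarter = 1 beat
  whole = 4 beats
  whole = 4 beats
Sum = 4 + 1 + 4 + 4
= 13 beats


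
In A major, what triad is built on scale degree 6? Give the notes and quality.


Working:
A major scale: A B C# D E F# G#
Diatonic triad on degree 6 stacks scale notes 6, 1, 3: F# A C#
F#→A = 3 semitones; F#→C# = 7 semitones → minor triad
= F# A C# (minor)


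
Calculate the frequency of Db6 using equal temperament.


Let's work it out.
f = 440 × 2^(n/12) where n = semitones from A4
Db6: 16 semitones from A4
f = 440 × 2^(16/12)
f = 1108.73 Hz


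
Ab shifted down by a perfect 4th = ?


Step by step:
perfect 4th: 4 letter names, 5 semitones
Letter: A - 3 → E
Pitch: Ab - 5 semitones, spelled as an E → Eb
= Eb


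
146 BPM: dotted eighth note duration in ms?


Step by step:
One quarter-note beat = 60000 / BPM = 60000 / 146 ms
Dotted eighth note = 3/4 × quarter note
Duration = 3/4 × 60000 / 146 = 45000 / 146
= 308.2 ms


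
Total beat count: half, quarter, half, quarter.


Beat values:
  half = 2 beats
  quarter = 1 beat
  half = 2 beats
  quarter = 1 beat
Sum = 2 + 1 + 2 + 1
= 6 beats


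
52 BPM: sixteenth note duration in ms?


One quarter-note beat = 60000 / BPM = 60000 / 52 ms
Sixteenth note = 1/4 × quarter note
Duration = 1/4 × 60000 / 52 = 15000 / 52
= 288.5 ms


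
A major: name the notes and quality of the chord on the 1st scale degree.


Let's work it out.
A major scale: A B C# D E F# G#
Diatonic triad on degree 1 stacks scale notes 1, 3, 5: A C# E
A→C# = 4 semitones; A→E = 7 semitones → major triad
= A C# E (major)


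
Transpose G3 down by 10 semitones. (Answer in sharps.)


Working:
G3: chromatic position 7 in octave 3 → absolute = 3×12 + 7 = 43
Transpose down 10: 43 - 10 = 33
33 = 2×12 + 9 → A in octave 2
Result = A2


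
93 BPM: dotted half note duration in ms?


Let's work it out.
One quarter-note beat = 60000 / BPM = 60000 / 93 ms
Dotted half note = 3 × quarter note
Duration = 3 × 60000 / 93 = 180000 / 93
= 1935.5 ms


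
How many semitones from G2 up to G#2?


Step by step:
Absolute semitone position = octave×12 + chromatic position
G2: 2×12 + 7 = 31
G#2: 2×12 + 8 = 32
Difference = 32 - 31 = 1
= 1 semitone


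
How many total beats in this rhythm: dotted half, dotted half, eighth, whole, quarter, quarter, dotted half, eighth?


Beat values:
  dotted half = 3 beats
  dotted half = 3 beats
  eighth = 0.5 beats
  whole = 4 beats
  quarter = 1 beat
  quarter = 1 beat
  dotted half = 3 beats
  eighth = 0.5 beats
Sum = 3 + 3 + 0.5 + 4 + 1 + 1 + 3 + 0.5
= 16 beats


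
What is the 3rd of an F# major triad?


Step by step:
Major triad = root + major 3rd (4 semitones) + perfect 5th (7 semitones)
A triad on F# stacks thirds, so the chord tones use letter names F-A-C
Root: F#
Major 3rd above F#: A#
Perfect 5th above F#: C#
The 3rd = A#


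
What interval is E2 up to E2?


Step by step:
Letter names: E → E spans 1 letter name → a unison
Semitones: E2 → E2 = 0 half-steps
A unison of 0 semitones is a perfect unison
= perfect unison


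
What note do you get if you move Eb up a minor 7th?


Let's work it out.
minor 7th: 7 letter names, 10 semitones
Letter: E + 6 → D
Pitch: Eb + 10 semitones, spelled as a D → Db
= Db


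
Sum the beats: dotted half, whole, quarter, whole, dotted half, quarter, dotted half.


Solution.
Beat values:
  dotted half = 3 beats
  whole = 4 beats
  quarter = 1 beat
  whole = 4 beats
  dotted half = 3 beats
  quarter = 1 beat
  dotted half = 3 beats
Sum = 3 + 4 + 1 + 4 + 3 + 1 + 3
= 19 beats
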